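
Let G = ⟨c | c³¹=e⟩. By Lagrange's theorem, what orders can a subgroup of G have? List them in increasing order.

|G| = 31 = 31. By Lagrange's theorem the order of any subgroup divides 31; the divisors of 31 are 1, 31.

Answer: 1, 31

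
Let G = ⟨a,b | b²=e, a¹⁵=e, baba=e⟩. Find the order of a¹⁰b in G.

Compute successive powers until reaching e:
  (a¹⁰b)¹ = a¹⁰b, (a¹⁰b)² = e.
The smallest positive k with (a¹⁰b)ᵏ = e is 2.

Answer: 2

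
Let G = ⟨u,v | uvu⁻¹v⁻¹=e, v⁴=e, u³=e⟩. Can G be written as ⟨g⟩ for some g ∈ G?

|G| = 12. The element uv has order 12 (its powers give 12 distinct elements), so ⟨uv⟩ = G and G is cyclic.

Answer: Yes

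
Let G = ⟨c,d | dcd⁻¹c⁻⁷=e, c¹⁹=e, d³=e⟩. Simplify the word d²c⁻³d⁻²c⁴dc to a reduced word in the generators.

Multiply left to right, reducing at each step:
  (d²) · c⁻³ = c⁵d²
  (c⁵d²) · d⁻² = c⁵
  (c⁵) · c⁴ = c⁹
  (c⁹) · d = c⁹d
  (c⁹d) · c = c¹⁶d

Answer: c¹⁶d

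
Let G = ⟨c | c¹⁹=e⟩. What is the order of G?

G is generated by a single element, so G is cyclic. The relator gives c¹⁹ = e and no smaller power is forced to be e, so the 19 powers {c, e, c², c³, c⁴, c⁵, c⁶, c⁷, c⁸, c⁹, c¹², c¹³, c¹¹, c¹⁰, c¹⁴, c¹⁵, c¹⁶, c¹⁷, c¹⁸} are distinct. Hence |G| = 19.

Answer: 19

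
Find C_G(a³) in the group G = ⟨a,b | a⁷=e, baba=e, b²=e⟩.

⟨a³⟩ ⊆ C_G(a³) since powers of a³ commute with a³; so |C_G(a³)| ≥ |⟨a³⟩| = 7.
By orbit–stabilizer, |C_G(a³)| = |G| / |conj. class of a³| = 14 / 2 = 7.
The 7 elements commuting with a³ are {e, a, a², a³, a⁴, a⁵, a⁶}.

Answer: {e, a, a², a³, a⁴, a⁵, a⁶}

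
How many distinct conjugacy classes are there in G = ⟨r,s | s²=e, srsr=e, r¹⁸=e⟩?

The conjugacy classes (representative and size) are:
  [e] (size 1), [r] (size 2), [r²] (size 2), [r³] (size 2), [r¹⁴] (size 2), [r⁵] (size 2), [r¹²] (size 2), [r⁷] (size 2), [r¹⁰] (size 2), [r⁹] (size 1), [r¹⁰s] (size 9), [rs] (size 9).
Class equation: 1 + 2 + 2 + 2 + 2 + 2 + 2 + 2 + 2 + 1 + 9 + 9 = 36 = |G|. So G has 12 conjugacy classes.

Answer: 12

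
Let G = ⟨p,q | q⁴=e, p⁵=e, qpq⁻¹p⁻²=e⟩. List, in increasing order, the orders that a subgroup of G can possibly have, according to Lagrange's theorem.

|G| = 20 = 2² · 5. By Lagrange's theorem the order of any subgroup divides 20; the divisors of 20 are 1, 2, 4, 5, 10, 20.

Answer: 1, 2, 4, 5, 10, 20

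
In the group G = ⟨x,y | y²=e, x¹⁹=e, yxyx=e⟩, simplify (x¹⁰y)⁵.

Compute successive powers of (x¹⁰y), reducing at each step:
  (x¹⁰y)²: (x¹⁰y) · x¹⁰ = y;   y · y = e
  (x¹⁰y)³: e · x¹⁰ = x¹⁰;   (x¹⁰) · y = x¹⁰y
  (x¹⁰y)⁴: (x¹⁰y) · x¹⁰ = y;   y · y = e
  (x¹⁰y)⁵: e · x¹⁰ = x¹⁰;   (x¹⁰) · y = x¹⁰y

Answer: x¹⁰y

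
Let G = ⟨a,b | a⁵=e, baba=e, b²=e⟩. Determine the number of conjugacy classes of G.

The conjugacy classes (representative and size) are:
  [e] (size 1), [a] (size 2), [a²] (size 2), [b] (size 5).
Class equation: 1 + 2 + 2 + 5 = 10 = |G|. So G has 4 conjugacy classes.

Answer: 4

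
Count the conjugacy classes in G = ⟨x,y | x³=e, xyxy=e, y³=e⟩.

The conjugacy classes (representative and size) are:
  [e] (size 1), [yx²] (size 4), [y²x] (size 4), [x²y²] (size 3).
Class equation: 1 + 4 + 4 + 3 = 12 = |G|. So G has 4 conjugacy classes.

Answer: 4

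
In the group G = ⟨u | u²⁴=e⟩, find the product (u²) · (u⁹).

Compute (u²) · (u⁹) by multiplying left to right and reducing via the relations at each step:
  (u²) · u⁹ = u¹¹

Answer: u¹¹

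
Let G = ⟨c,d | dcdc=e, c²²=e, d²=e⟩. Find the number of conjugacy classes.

The conjugacy classes (representative and size) are:
  [e] (size 1), [c] (size 2), [c²] (size 2), [c¹⁹] (size 2), [c⁴] (size 2), [c⁵] (size 2), [c⁶] (size 2), [c⁷] (size 2), [c⁸] (size 2), [c¹³] (size 2), [c¹⁰] (size 2), [c¹¹] (size 1), [c⁶d] (size 11), [cd] (size 11).
Class equation: 1 + 2 + 2 + 2 + 2 + 2 + 2 + 2 + 2 + 2 + 2 + 1 + 11 + 11 = 44 = |G|. So G has 14 conjugacy classes.

Answer: 14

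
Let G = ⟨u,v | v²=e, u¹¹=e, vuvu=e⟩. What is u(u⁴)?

Compute u · (u⁴) by multiplying left to right and reducing via the relations at each step:
  u · u⁴ = u⁵

Answer: u⁵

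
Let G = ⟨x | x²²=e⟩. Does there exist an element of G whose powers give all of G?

|G| = 22. The element x has order 22 (its powers give 22 distinct elements), so ⟨x⟩ = G and G is cyclic.

Answer: Yes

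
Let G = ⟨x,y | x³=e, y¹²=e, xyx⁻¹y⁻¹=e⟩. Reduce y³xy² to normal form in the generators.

Multiply left to right, reducing at each step:
  (y³) · x = xy³
  (xy³) · y² = xy⁵

Answer: xy⁵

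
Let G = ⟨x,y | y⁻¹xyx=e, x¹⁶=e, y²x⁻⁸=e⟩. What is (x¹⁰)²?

Compute successive powers of (x¹⁰), reducing at each step:
  (x¹⁰)²: (x¹⁰) · x¹⁰ = x⁴

Answer: x⁴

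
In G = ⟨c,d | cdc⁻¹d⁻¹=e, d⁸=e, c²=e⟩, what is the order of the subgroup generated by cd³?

|⟨cd³⟩| equals the order of cd³. Compute successive powers until reaching e:
  (cd³)¹ = cd³, (cd³)² = d⁶, (cd³)³ = cd, (cd³)⁴ = d⁴, (cd³)⁵ = cd⁷, (cd³)⁶ = d², (cd³)⁷ = cd⁵, (cd³)⁸ = e.
The smallest positive k with (cd³)ᵏ = e is 8, so |⟨cd³⟩| = 8.

Answer: 8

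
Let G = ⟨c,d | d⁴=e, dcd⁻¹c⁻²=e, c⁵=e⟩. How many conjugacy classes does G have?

The conjugacy classes (representative and size) are:
  [e] (size 1), [c⁴] (size 4), [c²d] (size 5), [d²] (size 5), [c³d³] (size 5).
Class equation: 1 + 4 + 5 + 5 + 5 = 20 = |G|. So G has 5 conjugacy classes.

Answer: 5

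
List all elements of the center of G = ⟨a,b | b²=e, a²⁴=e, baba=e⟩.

An element z ∈ Z(G) iff z commutes with every generator.
For example a¹² is central: (a¹²)·a = a¹³ = a·(a¹²); (a¹²)·b = a¹²b = b·(a¹²).
Whereas a ∉ Z(G) since a·b = ab ≠ a²³b = b·a.
Checking each of the 48 elements this way gives Z(G) = {e, a¹²}, of order 2.

Answer: {e, a¹²}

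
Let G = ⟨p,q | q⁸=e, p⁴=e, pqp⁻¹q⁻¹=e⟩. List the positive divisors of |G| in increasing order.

|G| = 32 = 2⁵. By Lagrange's theorem the order of any subgroup divides 32; the divisors of 32 are 1, 2, 4, 8, 16, 32.

Answer: 1, 2, 4, 8, 16, 32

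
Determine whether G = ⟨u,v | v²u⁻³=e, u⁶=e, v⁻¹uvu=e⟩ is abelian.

u·v = uv but v·u = u²v⁻¹, so u·v ≠ v·u and G is not abelian.

Answer: No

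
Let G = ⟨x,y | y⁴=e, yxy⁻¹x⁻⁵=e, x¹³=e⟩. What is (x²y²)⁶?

Compute successive powers of (x²y²), reducing at each step:
  (x²y²)²: (x²y²) · x² = y²;   (y²) · y² = e
  (x²y²)³: e · x² = x²;   (x²) · y² = x²y²
  (x²y²)⁴: (x²y²) · x² = y²;   (y²) · y² = e
  (x²y²)⁵: e · x² = x²;   (x²) · y² = x²y²
  (x²y²)⁶: (x²y²) · x² = y²;   (y²) · y² = e

Answer: e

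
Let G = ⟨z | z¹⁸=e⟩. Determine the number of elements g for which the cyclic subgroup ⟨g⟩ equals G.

G is cyclic of order 18. An element generates G iff its order is 18, and a cyclic group of order 18 has exactly φ(18) = 6 such elements.

Answer: 6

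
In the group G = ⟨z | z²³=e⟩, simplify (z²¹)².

Compute successive powers of (z²¹), reducing at each step:
  (z²¹)²: (z²¹) · z²¹ = z¹⁹

Answer: z¹⁹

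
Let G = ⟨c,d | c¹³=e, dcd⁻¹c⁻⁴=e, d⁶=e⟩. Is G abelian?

c·d = cd but d·c = c⁴d, so c·d ≠ d·c and G is not abelian.

Answer: No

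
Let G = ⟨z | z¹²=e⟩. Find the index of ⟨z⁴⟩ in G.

First find ord(z⁴) by computing successive powers:
  (z⁴)¹ = z⁴, (z⁴)² = z⁸, (z⁴)³ = e.
So |⟨z⁴⟩| = ord(z⁴) = 3. With |G| = 12, by Lagrange [G : ⟨z⁴⟩] = 12/3 = 4.

Answer: 4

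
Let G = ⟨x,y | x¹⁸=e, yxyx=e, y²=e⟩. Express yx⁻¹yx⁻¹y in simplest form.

Multiply left to right, reducing at each step:
  y · x⁻¹ = xy
  (xy) · y = x
  x · x⁻¹ = e
  e · y = y

Answer: y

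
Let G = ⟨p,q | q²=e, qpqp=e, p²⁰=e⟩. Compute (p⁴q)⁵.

Compute successive powers of (p⁴q), reducing at each step:
  (p⁴q)²: (p⁴q) · p⁴ = q;   q · q = e
  (p⁴q)³: e · p⁴ = p⁴;   (p⁴) · q = p⁴q
  (p⁴q)⁴: (p⁴q) · p⁴ = q;   q · q = e
  (p⁴q)⁵: e · p⁴ = p⁴;   (p⁴) · q = p⁴q

Answer: p⁴q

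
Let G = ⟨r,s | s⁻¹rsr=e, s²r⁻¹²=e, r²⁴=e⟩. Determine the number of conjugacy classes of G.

The conjugacy classes (representative and size) are:
  [e] (size 1), [r] (size 2), [r²] (size 2), [r³] (size 2), [r⁴] (size 2), [r⁵] (size 2), [r¹⁸] (size 2), [r⁷] (size 2), [r¹⁶] (size 2), [r¹⁵] (size 2), [r¹⁴] (size 2), [r¹³] (size 2), [r¹²] (size 1), [r⁶s] (size 12), [r⁵s⁻¹] (size 12).
Class equation: 1 + 2 + 2 + 2 + 2 + 2 + 2 + 2 + 2 + 2 + 2 + 2 + 1 + 12 + 12 = 48 = |G|. So G has 15 conjugacy classes.

Answer: 15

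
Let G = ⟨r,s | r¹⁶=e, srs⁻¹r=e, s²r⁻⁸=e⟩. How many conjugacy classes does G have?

The conjugacy classes (representative and size) are:
  [e] (size 1), [r] (size 2), [r¹⁴] (size 2), [r¹³] (size 2), [r¹²] (size 2), [r⁵] (size 2), [r¹⁰] (size 2), [r⁷] (size 2), [r⁸] (size 1), [s⁻¹] (size 8), [r⁷s⁻¹] (size 8).
Class equation: 1 + 2 + 2 + 2 + 2 + 2 + 2 + 2 + 1 + 8 + 8 = 32 = |G|. So G has 11 conjugacy classes.

Answer: 11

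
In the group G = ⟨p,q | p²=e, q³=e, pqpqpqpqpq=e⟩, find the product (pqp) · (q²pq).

Compute (pqp) · (q²pq) by multiplying left to right and reducing via the relations at each step:
  (pqp) · q² = pqpq²
  (pqpq²) · p = pqpq²p
  (pqpq²p) · q = pqpq²pq

Answer: pqpq²pq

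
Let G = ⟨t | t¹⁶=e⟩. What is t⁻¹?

The order of t is 16 (smallest k with tᵏ = e), so t⁻¹ = t¹⁵ = t¹⁵.
Check: t · (t¹⁵) → t · t¹⁵ = e, giving e as required.

Answer: t¹⁵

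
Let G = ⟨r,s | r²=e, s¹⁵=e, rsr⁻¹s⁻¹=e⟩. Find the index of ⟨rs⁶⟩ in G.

First find ord(rs⁶) by computing successive powers:
  (rs⁶)¹ = rs⁶, (rs⁶)² = s¹², (rs⁶)³ = rs³, (rs⁶)⁴ = s⁹, (rs⁶)⁵ = r, (rs⁶)⁶ = s⁶, (rs⁶)⁷ = rs¹², (rs⁶)⁸ = s³, (rs⁶)⁹ = rs⁹, (rs⁶)¹⁰ = e.
So |⟨rs⁶⟩| = ord(rs⁶) = 10. With |G| = 30, by Lagrange [G : ⟨rs⁶⟩] = 30/10 = 3.

Answer: 3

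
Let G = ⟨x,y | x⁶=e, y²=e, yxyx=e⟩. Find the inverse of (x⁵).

The order of (x⁵) is 6 (smallest k with (x⁵)ᵏ = e), so (x⁵)⁻¹ = (x⁵)⁵ = x.
Check: (x⁵) · x → (x⁵) · x = e, giving e as required.

Answer: x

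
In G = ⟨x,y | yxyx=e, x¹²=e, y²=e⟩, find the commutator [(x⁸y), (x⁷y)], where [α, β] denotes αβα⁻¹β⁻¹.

[(x⁸y), (x⁷y)] = (x⁸y)·(x⁷y)·(x⁸y)⁻¹·(x⁷y)⁻¹.
  (x⁸y) · (x⁷y) = x
  x · (x⁸y) = x⁹y
  (x⁹y) · (x⁷y) = x²

Answer: x²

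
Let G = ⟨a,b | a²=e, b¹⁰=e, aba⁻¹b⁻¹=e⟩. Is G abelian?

Each pair of generators commutes: a·b = ab = b·a. Since the generators pairwise commute, every element of G commutes with every other, so G is abelian.

Answer: Yes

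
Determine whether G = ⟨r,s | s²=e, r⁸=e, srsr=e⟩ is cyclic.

Every cyclic group is abelian. But r·s = rs while s·r = r⁷s, so r·s ≠ s·r and G is not abelian. Hence G is not cyclic.

Answer: No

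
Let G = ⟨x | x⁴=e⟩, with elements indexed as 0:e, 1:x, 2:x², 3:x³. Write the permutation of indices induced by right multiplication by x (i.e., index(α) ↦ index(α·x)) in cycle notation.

(0 1 2 3)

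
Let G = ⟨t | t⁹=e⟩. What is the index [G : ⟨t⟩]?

First find ord(t) by computing successive powers:
  t¹ = t, t² = t², t³ = t³, t⁴ = t⁴, t⁵ = t⁵, t⁶ = t⁶, t⁷ = t⁷, t⁸ = t⁸, t⁹ = e.
So |⟨t⟩| = ord(t) = 9. With |G| = 9, by Lagrange [G : ⟨t⟩] = 9/9 = 1.

Answer: 1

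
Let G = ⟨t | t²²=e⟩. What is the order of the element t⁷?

Compute successive powers until reaching e:
  (t⁷)¹ = t⁷, (t⁷)² = t¹⁴, (t⁷)³ = t²¹, (t⁷)⁴ = t⁶, (t⁷)⁵ = t¹³, (t⁷)⁶ = t²⁰, (t⁷)⁷ = t⁵, (t⁷)⁸ = t¹², (t⁷)⁹ = t¹⁹, (t⁷)¹⁰ = t⁴, (t⁷)¹¹ = t¹¹, (t⁷)¹² = t¹⁸, (t⁷)¹³ = t³, (t⁷)¹⁴ = t¹⁰, (t⁷)¹⁵ = t¹⁷, (t⁷)¹⁶ = t², (t⁷)¹⁷ = t⁹, (t⁷)¹⁸ = t¹⁶, (t⁷)¹⁹ = t, (t⁷)²⁰ = t⁸, (t⁷)²¹ = t¹⁵, (t⁷)²² = e.
The smallest positive k with (t⁷)ᵏ = e is 22.

Answer: 22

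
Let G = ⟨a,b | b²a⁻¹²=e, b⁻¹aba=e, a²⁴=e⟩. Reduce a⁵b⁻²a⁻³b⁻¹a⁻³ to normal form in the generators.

Multiply left to right, reducing at each step:
  (a⁵) · b⁻² = a¹⁷
  (a¹⁷) · a⁻³ = a¹⁴
  (a¹⁴) · b⁻¹ = a²b
  (a²b) · a⁻³ = a⁵b

Answer: a⁵b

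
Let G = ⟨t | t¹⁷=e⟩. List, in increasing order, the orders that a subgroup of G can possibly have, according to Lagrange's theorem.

|G| = 17 = 17. By Lagrange's theorem the order of any subgroup divides 17; the divisors of 17 are 1, 17.

Answer: 1, 17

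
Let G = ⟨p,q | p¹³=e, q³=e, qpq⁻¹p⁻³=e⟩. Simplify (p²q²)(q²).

Compute (p²q²) · (q²) by multiplying left to right and reducing via the relations at each step:
  (p²q²) · q² = p²q

Answer: p²q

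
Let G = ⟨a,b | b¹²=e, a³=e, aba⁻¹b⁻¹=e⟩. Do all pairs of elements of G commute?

Each pair of generators commutes: a·b = ab = b·a. Since the generators pairwise commute, every element of G commutes with every other, so G is abelian.

Answer: Yes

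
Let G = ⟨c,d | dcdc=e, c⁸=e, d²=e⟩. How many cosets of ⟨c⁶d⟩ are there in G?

First find ord(c⁶d) by computing successive powers:
  (c⁶d)¹ = c⁶d, (c⁶d)² = e.
So |⟨c⁶d⟩| = ord(c⁶d) = 2. With |G| = 16, by Lagrange [G : ⟨c⁶d⟩] = 16/2 = 8.

Answer: 8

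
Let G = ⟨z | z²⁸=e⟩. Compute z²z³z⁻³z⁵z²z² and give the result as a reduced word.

Multiply left to right, reducing at each step:
  (z²) · z³ = z⁵
  (z⁵) · z⁻³ = z²
  (z²) · z⁵ = z⁷
  (z⁷) · z² = z⁹
  (z⁹) · z² = z¹¹

Answer: z¹¹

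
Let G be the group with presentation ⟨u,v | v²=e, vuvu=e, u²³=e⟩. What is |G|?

Enumerate words in the generators, reducing via the relations: the distinct elements are
  {e, u, v, uv, u², u³, u⁴, u⁵, u⁶, u⁷, u⁸, u⁹, u²v, u²², u²¹, u²⁰, u³v, u¹², u¹³, u¹¹, u¹⁰, u¹⁴, u¹⁵, u¹⁶, u¹⁷, u¹⁸, u¹⁹, u⁴v, u⁵v, u⁶v, u⁷v, u⁸v, u⁹v, u²²v, u²¹v, u²⁰v, u¹²v, u¹³v, u¹¹v, u¹⁰v, u¹⁴v, u¹⁵v, u¹⁶v, u¹⁷v, u¹⁸v, u¹⁹v}.
No further products give new elements, so |G| = 46.

Answer: 46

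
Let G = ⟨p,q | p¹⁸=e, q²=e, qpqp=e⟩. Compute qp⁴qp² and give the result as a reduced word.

Multiply left to right, reducing at each step:
  q · p⁴ = p¹⁴q
  (p¹⁴q) · q = p¹⁴
  (p¹⁴) · p² = p¹⁶

Answer: p¹⁶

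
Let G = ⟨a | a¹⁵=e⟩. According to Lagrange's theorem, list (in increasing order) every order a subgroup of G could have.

|G| = 15 = 3 · 5. By Lagrange's theorem the order of any subgroup divides 15; the divisors of 15 are 1, 3, 5, 15.

Answer: 1, 3, 5, 15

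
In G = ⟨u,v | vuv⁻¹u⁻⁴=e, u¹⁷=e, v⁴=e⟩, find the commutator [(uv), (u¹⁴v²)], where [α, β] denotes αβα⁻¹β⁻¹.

[(uv), (u¹⁴v²)] = (uv)·(u¹⁴v²)·(uv)⁻¹·(u¹⁴v²)⁻¹.
  (uv) · (u¹⁴v²) = u⁶v³
  (u⁶v³) · (u⁴v³) = u⁷v²
  (u⁷v²) · (u¹⁴v²) = u¹⁰

Answer: u¹⁰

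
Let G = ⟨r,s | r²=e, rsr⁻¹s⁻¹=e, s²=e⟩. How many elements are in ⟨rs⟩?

|⟨rs⟩| equals the order of rs. Compute successive powers until reaching e:
  (rs)¹ = rs, (rs)² = e.
The smallest positive k with (rs)ᵏ = e is 2, so |⟨rs⟩| = 2.

Answer: 2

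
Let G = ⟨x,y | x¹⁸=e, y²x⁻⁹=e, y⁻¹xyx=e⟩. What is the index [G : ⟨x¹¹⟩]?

First find ord(x¹¹) by computing successive powers:
  (x¹¹)¹ = x¹¹, (x¹¹)² = x⁴, (x¹¹)³ = x¹⁵, (x¹¹)⁴ = x⁸, (x¹¹)⁵ = x, (x¹¹)⁶ = x¹², (x¹¹)⁷ = x⁵, (x¹¹)⁸ = x¹⁶, (x¹¹)⁹ = x⁹, (x¹¹)¹⁰ = x², (x¹¹)¹¹ = x¹³, (x¹¹)¹² = x⁶, (x¹¹)¹³ = x¹⁷, (x¹¹)¹⁴ = x¹⁰, (x¹¹)¹⁵ = x³, (x¹¹)¹⁶ = x¹⁴, (x¹¹)¹⁷ = x⁷, (x¹¹)¹⁸ = e.
So |⟨x¹¹⟩| = ord(x¹¹) = 18. With |G| = 36, by Lagrange [G : ⟨x¹¹⟩] = 36/18 = 2.

Answer: 2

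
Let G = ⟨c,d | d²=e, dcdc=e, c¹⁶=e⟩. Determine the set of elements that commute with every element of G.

An element z ∈ Z(G) iff z commutes with every generator.
For example c⁸ is central: (c⁸)·c = c⁹ = c·(c⁸); (c⁸)·d = c⁸d = d·(c⁸).
Whereas c ∉ Z(G) since c·d = cd ≠ c¹⁵d = d·c.
Checking each of the 32 elements this way gives Z(G) = {e, c⁸}, of order 2.

Answer: {e, c⁸}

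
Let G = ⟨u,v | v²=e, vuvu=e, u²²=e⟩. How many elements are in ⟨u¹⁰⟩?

|⟨u¹⁰⟩| equals the order of u¹⁰. Compute successive powers until reaching e:
  (u¹⁰)¹ = u¹⁰, (u¹⁰)² = u²⁰, (u¹⁰)³ = u⁸, (u¹⁰)⁴ = u¹⁸, (u¹⁰)⁵ = u⁶, (u¹⁰)⁶ = u¹⁶, (u¹⁰)⁷ = u⁴, (u¹⁰)⁸ = u¹⁴, (u¹⁰)⁹ = u², (u¹⁰)¹⁰ = u¹², (u¹⁰)¹¹ = e.
The smallest positive k with (u¹⁰)ᵏ = e is 11, so |⟨u¹⁰⟩| = 11.

Answer: 11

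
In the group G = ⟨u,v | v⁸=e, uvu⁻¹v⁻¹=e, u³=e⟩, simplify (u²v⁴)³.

Compute successive powers of (u²v⁴), reducing at each step:
  (u²v⁴)²: (u²v⁴) · u² = uv⁴;   (uv⁴) · v⁴ = u
  (u²v⁴)³: u · u² = e;   e · v⁴ = v⁴

Answer: v⁴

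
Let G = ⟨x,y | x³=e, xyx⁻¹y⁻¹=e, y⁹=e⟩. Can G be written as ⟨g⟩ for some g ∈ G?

|G| = 27, but the maximum element order in G is 9 < 27. No single element generates all of G, so G is not cyclic.

Answer: No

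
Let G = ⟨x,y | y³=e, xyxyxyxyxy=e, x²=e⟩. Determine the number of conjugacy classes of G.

The conjugacy classes (representative and size) are:
  [e] (size 1), [xyxy²xyxy²x] (size 15), [yxyxy²x] (size 20), [xy²xy²x] (size 12), [y²xyxy²] (size 12).
Class equation: 1 + 15 + 20 + 12 + 12 = 60 = |G|. So G has 5 conjugacy classes.

Answer: 5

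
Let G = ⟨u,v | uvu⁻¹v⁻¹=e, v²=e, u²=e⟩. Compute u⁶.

Compute successive powers of u, reducing at each step:
  u²: u · u = e
  u³: e · u = u
  u⁴: u · u = e
  u⁵: e · u = u
  u⁶: u · u = e

Answer: e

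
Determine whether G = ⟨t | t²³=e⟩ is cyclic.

|G| = 23. The element t has order 23 (its powers give 23 distinct elements), so ⟨t⟩ = G and G is cyclic.

Answer: Yes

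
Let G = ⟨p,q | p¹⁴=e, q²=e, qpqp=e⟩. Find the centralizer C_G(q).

⟨q⟩ ⊆ C_G(q) since powers of q commute with q; so |C_G(q)| ≥ |⟨q⟩| = 2.
By orbit–stabilizer, |C_G(q)| = |G| / |conj. class of q| = 28 / 7 = 4.
The 4 elements commuting with q are {e, p⁷, q, p⁷q}.

Answer: {e, p⁷, q, p⁷q}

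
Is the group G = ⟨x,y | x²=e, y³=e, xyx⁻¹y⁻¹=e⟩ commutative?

Each pair of generators commutes: x·y = xy = y·x. Since the generators pairwise commute, every element of G commutes with every other, so G is abelian.

Answer: Yes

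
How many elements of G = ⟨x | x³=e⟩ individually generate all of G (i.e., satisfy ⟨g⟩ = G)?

G is cyclic of order 3. An element generates G iff its order is 3, and a cyclic group of order 3 has exactly φ(3) = 2 such elements.

Answer: 2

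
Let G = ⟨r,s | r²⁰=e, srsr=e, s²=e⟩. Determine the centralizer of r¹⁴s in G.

⟨r¹⁴s⟩ ⊆ C_G(r¹⁴s) since powers of r¹⁴s commute with r¹⁴s; so |C_G(r¹⁴s)| ≥ |⟨r¹⁴s⟩| = 2.
By orbit–stabilizer, |C_G(r¹⁴s)| = |G| / |conj. class of r¹⁴s| = 40 / 10 = 4.
The 4 elements commuting with r¹⁴s are {e, r¹⁰, r⁴s, r¹⁴s}.

Answer: {e, r¹⁰, r⁴s, r¹⁴s}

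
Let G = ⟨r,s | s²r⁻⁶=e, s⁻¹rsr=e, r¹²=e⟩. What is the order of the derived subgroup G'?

G' = [G, G] is generated by all commutators. The generator-pair commutators are: [r, s] = r².
The subgroup they normally generate is {e, r², r⁴, r⁶, r⁸, r¹⁰}, of order 6.
Check: |G/G'| = 24/6 = 4 is the order of the abelianisation.

Answer: 6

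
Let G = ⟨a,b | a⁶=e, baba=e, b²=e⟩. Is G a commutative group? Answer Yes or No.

a·b = ab but b·a = a⁵b, so a·b ≠ b·a and G is not abelian.

Answer: No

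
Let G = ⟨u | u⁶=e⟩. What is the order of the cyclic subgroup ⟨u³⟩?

|⟨u³⟩| equals the order of u³. Compute successive powers until reaching e:
  (u³)¹ = u³, (u³)² = e.
The smallest positive k with (u³)ᵏ = e is 2, so |⟨u³⟩| = 2.

Answer: 2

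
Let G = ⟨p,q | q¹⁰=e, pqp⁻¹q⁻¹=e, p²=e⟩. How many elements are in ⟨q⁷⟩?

|⟨q⁷⟩| equals the order of q⁷. Compute successive powers until reaching e:
  (q⁷)¹ = q⁷, (q⁷)² = q⁴, (q⁷)³ = q, (q⁷)⁴ = q⁸, (q⁷)⁵ = q⁵, (q⁷)⁶ = q², (q⁷)⁷ = q⁹, (q⁷)⁸ = q⁶, (q⁷)⁹ = q³, (q⁷)¹⁰ = e.
The smallest positive k with (q⁷)ᵏ = e is 10, so |⟨q⁷⟩| = 10.

Answer: 10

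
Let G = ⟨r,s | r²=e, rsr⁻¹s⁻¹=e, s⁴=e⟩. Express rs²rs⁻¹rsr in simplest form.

Multiply left to right, reducing at each step:
  r · s² = rs²
  (rs²) · r = s²
  (s²) · s⁻¹ = s
  s · r = rs
  (rs) · s = rs²
  (rs²) · r = s²

Answer: s²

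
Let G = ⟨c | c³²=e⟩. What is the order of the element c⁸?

Compute successive powers until reaching e:
  (c⁸)¹ = c⁸, (c⁸)² = c¹⁶, (c⁸)³ = c²⁴, (c⁸)⁴ = e.
The smallest positive k with (c⁸)ᵏ = e is 4.

Answer: 4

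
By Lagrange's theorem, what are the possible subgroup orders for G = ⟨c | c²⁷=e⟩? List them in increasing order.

|G| = 27 = 3³. By Lagrange's theorem the order of any subgroup divides 27; the divisors of 27 are 1, 3, 9, 27.

Answer: 1, 3, 9, 27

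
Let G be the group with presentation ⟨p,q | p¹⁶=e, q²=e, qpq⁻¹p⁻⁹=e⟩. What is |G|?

Enumerate words in the generators, reducing via the relations: the distinct elements are
  {e, p, q, pq, p², p³, p⁴, p⁵, p⁶, p⁷, p⁸, p⁹, p²q, p³q, p¹², p¹³, p¹¹, p¹⁰, p¹⁴, p¹⁵, p⁴q, p⁵q, p⁶q, p⁷q, p⁸q, p⁹q, p¹²q, p¹³q, p¹¹q, p¹⁰q, p¹⁴q, p¹⁵q}.
No further products give new elements, so |G| = 32.

Answer: 32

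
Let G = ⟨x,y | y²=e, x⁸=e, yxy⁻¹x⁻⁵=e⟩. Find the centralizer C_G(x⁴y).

⟨x⁴y⟩ ⊆ C_G(x⁴y) since powers of x⁴y commute with x⁴y; so |C_G(x⁴y)| ≥ |⟨x⁴y⟩| = 2.
By orbit–stabilizer, |C_G(x⁴y)| = |G| / |conj. class of x⁴y| = 16 / 2 = 8.
The 8 elements commuting with x⁴y are {e, x², x⁴, x⁶, y, x⁶y, x²y, x⁴y}.

Answer: {e, x², x⁴, x⁶, y, x⁶y, x²y, x⁴y}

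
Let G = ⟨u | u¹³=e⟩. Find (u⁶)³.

Compute successive powers of (u⁶), reducing at each step:
  (u⁶)²: (u⁶) · u⁶ = u¹²
  (u⁶)³: (u¹²) · u⁶ = u⁵

Answer: u⁵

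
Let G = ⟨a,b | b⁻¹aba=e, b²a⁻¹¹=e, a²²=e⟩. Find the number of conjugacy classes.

The conjugacy classes (representative and size) are:
  [e] (size 1), [a²¹] (size 2), [a²] (size 2), [a³] (size 2), [a¹⁸] (size 2), [a¹⁷] (size 2), [a⁶] (size 2), [a⁷] (size 2), [a⁸] (size 2), [a¹³] (size 2), [a¹²] (size 2), [a¹¹] (size 1), [a¹⁰b] (size 11), [a⁷b] (size 11).
Class equation: 1 + 2 + 2 + 2 + 2 + 2 + 2 + 2 + 2 + 2 + 2 + 1 + 11 + 11 = 44 = |G|. So G has 14 conjugacy classes.

Answer: 14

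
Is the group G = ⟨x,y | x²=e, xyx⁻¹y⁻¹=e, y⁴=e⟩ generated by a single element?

|G| = 8, but the maximum element order in G is 4 < 8. No single element generates all of G, so G is not cyclic.

Answer: No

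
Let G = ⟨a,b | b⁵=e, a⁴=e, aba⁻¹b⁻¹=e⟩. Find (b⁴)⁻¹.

The order of (b⁴) is 5 (smallest k with (b⁴)ᵏ = e), so (b⁴)⁻¹ = (b⁴)⁴ = b.
Check: (b⁴) · b → (b⁴) · b = e, giving e as required.

Answer: b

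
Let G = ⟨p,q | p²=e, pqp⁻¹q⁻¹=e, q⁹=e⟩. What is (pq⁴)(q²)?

Compute (pq⁴) · (q²) by multiplying left to right and reducing via the relations at each step:
  (pq⁴) · q² = pq⁶

Answer: pq⁶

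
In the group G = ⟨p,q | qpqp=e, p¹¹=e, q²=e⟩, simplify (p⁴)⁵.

Compute successive powers of (p⁴), reducing at each step:
  (p⁴)²: (p⁴) · p⁴ = p⁸
  (p⁴)³: (p⁸) · p⁴ = p
  (p⁴)⁴: p · p⁴ = p⁵
  (p⁴)⁵: (p⁵) · p⁴ = p⁹

Answer: p⁹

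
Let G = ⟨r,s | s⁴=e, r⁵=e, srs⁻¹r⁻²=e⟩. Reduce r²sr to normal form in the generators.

Multiply left to right, reducing at each step:
  (r²) · s = r²s
  (r²s) · r = r⁴s

Answer: r⁴s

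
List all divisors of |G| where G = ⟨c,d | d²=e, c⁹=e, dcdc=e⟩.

|G| = 18 = 2 · 3². By Lagrange's theorem the order of any subgroup divides 18; the divisors of 18 are 1, 2, 3, 6, 9, 18.

Answer: 1, 2, 3, 6, 9, 18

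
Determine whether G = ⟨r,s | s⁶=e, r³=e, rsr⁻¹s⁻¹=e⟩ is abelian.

Each pair of generators commutes: r·s = rs = s·r. Since the generators pairwise commute, every element of G commutes with every other, so G is abelian.

Answer: Yes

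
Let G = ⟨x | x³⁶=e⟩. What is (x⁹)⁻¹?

The order of (x⁹) is 4 (smallest k with (x⁹)ᵏ = e), so (x⁹)⁻¹ = (x⁹)³ = x²⁷.
Check: (x⁹) · (x²⁷) → (x⁹) · x²⁷ = e, giving e as required.

Answer: x²⁷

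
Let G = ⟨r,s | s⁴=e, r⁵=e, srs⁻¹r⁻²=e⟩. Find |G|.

Enumerate words in the generators, reducing via the relations: the distinct elements are
  {e, r, s, rs, r², r³, r⁴, s², s³, rs², rs³, r²s, r³s, r⁴s, r²s², r²s³, r³s², r³s³, r⁴s², r⁴s³}.
No further products give new elements, so |G| = 20.

Answer: 20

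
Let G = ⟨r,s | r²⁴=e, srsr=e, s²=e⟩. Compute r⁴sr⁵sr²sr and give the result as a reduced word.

Multiply left to right, reducing at each step:
  (r⁴) · s = r⁴s
  (r⁴s) · r⁵ = r²³s
  (r²³s) · s = r²³
  (r²³) · r² = r
  r · s = rs
  (rs) · r = s

Answer: s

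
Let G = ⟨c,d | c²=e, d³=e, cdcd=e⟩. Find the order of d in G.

Compute successive powers until reaching e:
  d¹ = d, d² = d², d³ = e.
The smallest positive k with dᵏ = e is 3.

Answer: 3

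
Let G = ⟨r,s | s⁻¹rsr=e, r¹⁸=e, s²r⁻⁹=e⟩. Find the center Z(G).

An element z ∈ Z(G) iff z commutes with every generator.
For example r⁹ is central: (r⁹)·r = r¹⁰ = r·(r⁹); (r⁹)·s = s⁻¹ = s·(r⁹).
Whereas r ∉ Z(G) since r·s = rs ≠ r⁸s⁻¹ = s·r.
Checking each of the 36 elements this way gives Z(G) = {e, r⁹}, of order 2.

Answer: {e, r⁹}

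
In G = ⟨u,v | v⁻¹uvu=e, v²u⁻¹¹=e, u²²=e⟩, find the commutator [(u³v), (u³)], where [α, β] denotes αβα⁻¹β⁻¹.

[(u³v), (u³)] = (u³v)·(u³)·(u³v)⁻¹·(u³)⁻¹.
  (u³v) · (u³) = v
  v · (u³v⁻¹) = u¹⁹
  (u¹⁹) · (u¹⁹) = u¹⁶

Answer: u¹⁶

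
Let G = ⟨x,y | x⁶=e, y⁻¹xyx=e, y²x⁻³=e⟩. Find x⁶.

Compute successive powers of x, reducing at each step:
  x²: x · x = x²
  x³: (x²) · x = x³
  x⁴: (x³) · x = x⁴
  x⁵: (x⁴) · x = x⁵
  x⁶: (x⁵) · x = e

Answer: e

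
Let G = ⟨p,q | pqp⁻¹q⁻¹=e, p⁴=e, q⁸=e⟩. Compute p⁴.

Compute successive powers of p, reducing at each step:
  p²: p · p = p²
  p³: (p²) · p = p³
  p⁴: (p³) · p = e

Answer: e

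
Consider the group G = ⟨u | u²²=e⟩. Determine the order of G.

G is generated by a single element, so G is cyclic. The relator gives u²² = e and no smaller power is forced to be e, so the 22 powers {e, u, u², u³, u⁴, u⁵, u⁶, u⁷, u⁸, u⁹, u²¹, u²⁰, u¹², u¹³, u¹¹, u¹⁰, u¹⁴, u¹⁵, u¹⁶, u¹⁷, u¹⁸, u¹⁹} are distinct. Hence |G| = 22.

Answer: 22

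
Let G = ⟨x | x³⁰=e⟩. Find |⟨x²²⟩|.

|⟨x²²⟩| equals the order of x²². Compute successive powers until reaching e:
  (x²²)¹ = x²², (x²²)² = x¹⁴, (x²²)³ = x⁶, (x²²)⁴ = x²⁸, (x²²)⁵ = x²⁰, (x²²)⁶ = x¹², (x²²)⁷ = x⁴, (x²²)⁸ = x²⁶, (x²²)⁹ = x¹⁸, (x²²)¹⁰ = x¹⁰, (x²²)¹¹ = x², (x²²)¹² = x²⁴, (x²²)¹³ = x¹⁶, (x²²)¹⁴ = x⁸, (x²²)¹⁵ = e.
The smallest positive k with (x²²)ᵏ = e is 15, so |⟨x²²⟩| = 15.

Answer: 15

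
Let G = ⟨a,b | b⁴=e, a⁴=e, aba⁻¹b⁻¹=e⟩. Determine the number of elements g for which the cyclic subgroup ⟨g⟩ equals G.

⟨g⟩ = G would require ord(g) = |G| = 16, but the maximum element order in G is 4 < 16. So G is not cyclic and no single element generates it: the count is 0.

Answer: 0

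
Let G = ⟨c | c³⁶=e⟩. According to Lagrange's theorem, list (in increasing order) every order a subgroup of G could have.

|G| = 36 = 2² · 3². By Lagrange's theorem the order of any subgroup divides 36; the divisors of 36 are 1, 2, 3, 4, 6, 9, 12, 18, 36.

Answer: 1, 2, 3, 4, 6, 9, 12, 18, 36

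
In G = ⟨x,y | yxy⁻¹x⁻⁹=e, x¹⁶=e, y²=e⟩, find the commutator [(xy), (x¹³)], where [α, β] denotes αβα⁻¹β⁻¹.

[(xy), (x¹³)] = (xy)·(x¹³)·(xy)⁻¹·(x¹³)⁻¹.
  (xy) · (x¹³) = x⁶y
  (x⁶y) · (x⁷y) = x⁵
  (x⁵) · (x³) = x⁸

Answer: x⁸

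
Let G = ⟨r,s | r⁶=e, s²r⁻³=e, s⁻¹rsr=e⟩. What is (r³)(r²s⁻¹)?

Compute (r³) · (r²s⁻¹) by multiplying left to right and reducing via the relations at each step:
  (r³) · r² = r⁵
  (r⁵) · s⁻¹ = r²s

Answer: r²s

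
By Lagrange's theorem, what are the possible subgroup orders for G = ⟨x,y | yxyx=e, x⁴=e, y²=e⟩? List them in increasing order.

|G| = 8 = 2³. By Lagrange's theorem the order of any subgroup divides 8; the divisors of 8 are 1, 2, 4, 8.

Answer: 1, 2, 4, 8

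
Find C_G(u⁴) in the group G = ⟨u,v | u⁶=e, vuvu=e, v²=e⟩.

⟨u⁴⟩ ⊆ C_G(u⁴) since powers of u⁴ commute with u⁴; so |C_G(u⁴)| ≥ |⟨u⁴⟩| = 3.
By orbit–stabilizer, |C_G(u⁴)| = |G| / |conj. class of u⁴| = 12 / 2 = 6.
The 6 elements commuting with u⁴ are {e, u, u², u³, u⁴, u⁵}.

Answer: {e, u, u², u³, u⁴, u⁵}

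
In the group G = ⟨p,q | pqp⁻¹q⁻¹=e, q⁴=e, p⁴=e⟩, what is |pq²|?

Compute successive powers until reaching e:
  (pq²)¹ = pq², (pq²)² = p², (pq²)³ = p³q², (pq²)⁴ = e.
The smallest positive k with (pq²)ᵏ = e is 4.

Answer: 4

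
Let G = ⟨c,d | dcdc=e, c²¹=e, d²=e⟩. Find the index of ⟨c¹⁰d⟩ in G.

First find ord(c¹⁰d) by computing successive powers:
  (c¹⁰d)¹ = c¹⁰d, (c¹⁰d)² = e.
So |⟨c¹⁰d⟩| = ord(c¹⁰d) = 2. With |G| = 42, by Lagrange [G : ⟨c¹⁰d⟩] = 42/2 = 21.

Answer: 21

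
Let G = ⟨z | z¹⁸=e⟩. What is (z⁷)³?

Compute successive powers of (z⁷), reducing at each step:
  (z⁷)²: (z⁷) · z⁷ = z¹⁴
  (z⁷)³: (z¹⁴) · z⁷ = z³

Answer: z³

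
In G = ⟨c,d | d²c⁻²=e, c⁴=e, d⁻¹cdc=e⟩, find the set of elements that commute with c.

⟨c⟩ ⊆ C_G(c) since powers of c commute with c; so |C_G(c)| ≥ |⟨c⟩| = 4.
By orbit–stabilizer, |C_G(c)| = |G| / |conj. class of c| = 8 / 2 = 4.
The 4 elements commuting with c are {e, c, c², c³}.

Answer: {e, c, c², c³}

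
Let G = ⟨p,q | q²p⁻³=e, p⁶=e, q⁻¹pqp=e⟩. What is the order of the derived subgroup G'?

G' = [G, G] is generated by all commutators. The generator-pair commutators are: [p, q] = p².
The subgroup they normally generate is {e, p², p⁴}, of order 3.
Check: |G/G'| = 12/3 = 4 is the order of the abelianisation.

Answer: 3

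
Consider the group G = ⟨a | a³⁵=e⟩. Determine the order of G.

G is generated by a single element, so G is cyclic. The relator gives a³⁵ = e and no smaller power is forced to be e, so the 35 powers {a, e, a², a³, a⁴, a⁵, a⁶, a⁷, a⁸, a⁹, a²², a²³, a²¹, a²⁰, a²⁴, a²⁵, a²⁶, a²⁷, a²⁸, a²⁹, a³², a³³, a³¹, a³⁰, a³⁴, a¹², a¹³, a¹¹, a¹⁰, a¹⁴, a¹⁵, a¹⁶, a¹⁷, a¹⁸, a¹⁹} are distinct. Hence |G| = 35.

Answer: 35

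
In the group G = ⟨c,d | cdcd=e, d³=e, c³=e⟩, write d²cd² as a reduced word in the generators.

Multiply left to right, reducing at each step:
  (d²) · c = d²c
  (d²c) · d² = cd²c

Answer: cd²c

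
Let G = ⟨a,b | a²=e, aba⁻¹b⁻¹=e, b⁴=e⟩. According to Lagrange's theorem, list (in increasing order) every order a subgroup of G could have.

|G| = 8 = 2³. By Lagrange's theorem the order of any subgroup divides 8; the divisors of 8 are 1, 2, 4, 8.

Answer: 1, 2, 4, 8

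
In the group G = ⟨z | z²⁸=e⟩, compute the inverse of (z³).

The order of (z³) is 28 (smallest k with (z³)ᵏ = e), so (z³)⁻¹ = (z³)²⁷ = z²⁵.
Check: (z³) · (z²⁵) → (z³) · z²⁵ = e, giving e as required.

Answer: z²⁵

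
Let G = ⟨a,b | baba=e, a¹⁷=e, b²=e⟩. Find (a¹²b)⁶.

Compute successive powers of (a¹²b), reducing at each step:
  (a¹²b)²: (a¹²b) · a¹² = b;   b · b = e
  (a¹²b)³: e · a¹² = a¹²;   (a¹²) · b = a¹²b
  (a¹²b)⁴: (a¹²b) · a¹² = b;   b · b = e
  (a¹²b)⁵: e · a¹² = a¹²;   (a¹²) · b = a¹²b
  (a¹²b)⁶: (a¹²b) · a¹² = b;   b · b = e

Answer: e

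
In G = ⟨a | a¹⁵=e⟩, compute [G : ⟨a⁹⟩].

First find ord(a⁹) by computing successive powers:
  (a⁹)¹ = a⁹, (a⁹)² = a³, (a⁹)³ = a¹², (a⁹)⁴ = a⁶, (a⁹)⁵ = e.
So |⟨a⁹⟩| = ord(a⁹) = 5. With |G| = 15, by Lagrange [G : ⟨a⁹⟩] = 15/5 = 3.

Answer: 3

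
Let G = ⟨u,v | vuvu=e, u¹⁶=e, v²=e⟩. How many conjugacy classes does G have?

The conjugacy classes (representative and size) are:
  [e] (size 1), [u¹⁵] (size 2), [u²] (size 2), [u³] (size 2), [u¹²] (size 2), [u⁵] (size 2), [u⁶] (size 2), [u⁷] (size 2), [u⁸] (size 1), [u²v] (size 8), [u¹⁵v] (size 8).
Class equation: 1 + 2 + 2 + 2 + 2 + 2 + 2 + 2 + 1 + 8 + 8 = 32 = |G|. So G has 11 conjugacy classes.

Answer: 11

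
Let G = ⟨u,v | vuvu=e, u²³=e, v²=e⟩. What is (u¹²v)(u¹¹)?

Compute (u¹²v) · (u¹¹) by multiplying left to right and reducing via the relations at each step:
  (u¹²v) · u¹¹ = uv

Answer: uv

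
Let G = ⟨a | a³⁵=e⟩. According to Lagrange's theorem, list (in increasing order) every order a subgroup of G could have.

|G| = 35 = 5 · 7. By Lagrange's theorem the order of any subgroup divides 35; the divisors of 35 are 1, 5, 7, 35.

Answer: 1, 5, 7, 35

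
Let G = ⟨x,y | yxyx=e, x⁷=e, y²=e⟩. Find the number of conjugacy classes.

The conjugacy classes (representative and size) are:
  [e] (size 1), [x⁶] (size 2), [x⁵] (size 2), [x⁴] (size 2), [xy] (size 7).
Class equation: 1 + 2 + 2 + 2 + 7 = 14 = |G|. So G has 5 conjugacy classes.

Answer: 5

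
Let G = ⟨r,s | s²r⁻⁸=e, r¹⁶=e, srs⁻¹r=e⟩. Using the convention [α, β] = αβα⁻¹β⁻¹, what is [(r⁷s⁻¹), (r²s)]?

[(r⁷s⁻¹), (r²s)] = (r⁷s⁻¹)·(r²s)·(r⁷s⁻¹)⁻¹·(r²s)⁻¹.
  (r⁷s⁻¹) · (r²s) = r⁵
  (r⁵) · (r⁷s) = r⁴s⁻¹
  (r⁴s⁻¹) · (r²s⁻¹) = r¹⁰

Answer: r¹⁰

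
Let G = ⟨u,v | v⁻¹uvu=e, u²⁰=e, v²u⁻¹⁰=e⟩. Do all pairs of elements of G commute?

u·v = uv but v·u = u⁹v⁻¹, so u·v ≠ v·u and G is not abelian.

Answer: No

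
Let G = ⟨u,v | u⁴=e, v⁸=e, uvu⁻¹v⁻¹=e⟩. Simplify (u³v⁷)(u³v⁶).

Compute (u³v⁷) · (u³v⁶) by multiplying left to right and reducing via the relations at each step:
  (u³v⁷) · u³ = u²v⁷
  (u²v⁷) · v⁶ = u²v⁵

Answer: u²v⁵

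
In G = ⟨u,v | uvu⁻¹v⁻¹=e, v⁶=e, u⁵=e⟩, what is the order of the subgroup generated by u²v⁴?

|⟨u²v⁴⟩| equals the order of u²v⁴. Compute successive powers until reaching e:
  (u²v⁴)¹ = u²v⁴, (u²v⁴)² = u⁴v², (u²v⁴)³ = u, (u²v⁴)⁴ = u³v⁴, (u²v⁴)⁵ = v², (u²v⁴)⁶ = u², (u²v⁴)⁷ = u⁴v⁴, (u²v⁴)⁸ = uv², (u²v⁴)⁹ = u³, (u²v⁴)¹⁰ = v⁴, (u²v⁴)¹¹ = u²v², (u²v⁴)¹² = u⁴, (u²v⁴)¹³ = uv⁴, (u²v⁴)¹⁴ = u³v², (u²v⁴)¹⁵ = e.
The smallest positive k with (u²v⁴)ᵏ = e is 15, so |⟨u²v⁴⟩| = 15.

Answer: 15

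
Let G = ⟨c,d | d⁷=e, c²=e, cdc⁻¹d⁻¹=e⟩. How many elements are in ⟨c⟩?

|⟨c⟩| equals the order of c. Compute successive powers until reaching e:
  c¹ = c, c² = e.
The smallest positive k with cᵏ = e is 2, so |⟨c⟩| = 2.

Answer: 2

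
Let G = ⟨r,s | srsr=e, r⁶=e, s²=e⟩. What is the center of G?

An element z ∈ Z(G) iff z commutes with every generator.
For example r³ is central: (r³)·r = r⁴ = r·(r³); (r³)·s = r³s = s·(r³).
Whereas r ∉ Z(G) since r·s = rs ≠ r⁵s = s·r.
Checking each of the 12 elements this way gives Z(G) = {e, r³}, of order 2.

Answer: {e, r³}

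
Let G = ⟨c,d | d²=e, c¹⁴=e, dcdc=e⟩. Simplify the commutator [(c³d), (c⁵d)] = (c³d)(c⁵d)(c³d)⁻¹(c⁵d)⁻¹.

[(c³d), (c⁵d)] = (c³d)·(c⁵d)·(c³d)⁻¹·(c⁵d)⁻¹.
  (c³d) · (c⁵d) = c¹²
  (c¹²) · (c³d) = cd
  (cd) · (c⁵d) = c¹⁰

Answer: c¹⁰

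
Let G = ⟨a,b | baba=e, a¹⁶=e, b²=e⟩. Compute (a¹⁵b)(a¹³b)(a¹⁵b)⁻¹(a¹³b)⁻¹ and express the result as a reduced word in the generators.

[(a¹⁵b), (a¹³b)] = (a¹⁵b)·(a¹³b)·(a¹⁵b)⁻¹·(a¹³b)⁻¹.
  (a¹⁵b) · (a¹³b) = a²
  (a²) · (a¹⁵b) = ab
  (ab) · (a¹³b) = a⁴

Answer: a⁴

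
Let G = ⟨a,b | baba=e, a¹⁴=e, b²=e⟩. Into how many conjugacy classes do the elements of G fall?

The conjugacy classes (representative and size) are:
  [e] (size 1), [a¹³] (size 2), [a²] (size 2), [a³] (size 2), [a¹⁰] (size 2), [a⁵] (size 2), [a⁸] (size 2), [a⁷] (size 1), [a⁶b] (size 7), [a⁹b] (size 7).
Class equation: 1 + 2 + 2 + 2 + 2 + 2 + 2 + 1 + 7 + 7 = 28 = |G|. So G has 10 conjugacy classes.

Answer: 10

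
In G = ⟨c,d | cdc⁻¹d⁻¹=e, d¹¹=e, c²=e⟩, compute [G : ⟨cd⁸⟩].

First find ord(cd⁸) by computing successive powers:
  (cd⁸)¹ = cd⁸, (cd⁸)² = d⁵, (cd⁸)³ = cd², (cd⁸)⁴ = d¹⁰, (cd⁸)⁵ = cd⁷, (cd⁸)⁶ = d⁴, (cd⁸)⁷ = cd, (cd⁸)⁸ = d⁹, (cd⁸)⁹ = cd⁶, (cd⁸)¹⁰ = d³, (cd⁸)¹¹ = c, (cd⁸)¹² = d⁸, (cd⁸)¹³ = cd⁵, (cd⁸)¹⁴ = d², (cd⁸)¹⁵ = cd¹⁰, (cd⁸)¹⁶ = d⁷, (cd⁸)¹⁷ = cd⁴, (cd⁸)¹⁸ = d, (cd⁸)¹⁹ = cd⁹, (cd⁸)²⁰ = d⁶, (cd⁸)²¹ = cd³, (cd⁸)²² = e.
So |⟨cd⁸⟩| = ord(cd⁸) = 22. With |G| = 22, by Lagrange [G : ⟨cd⁸⟩] = 22/22 = 1.

Answer: 1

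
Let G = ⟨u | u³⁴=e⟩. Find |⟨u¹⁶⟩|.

|⟨u¹⁶⟩| equals the order of u¹⁶. Compute successive powers until reaching e:
  (u¹⁶)¹ = u¹⁶, (u¹⁶)² = u³², (u¹⁶)³ = u¹⁴, (u¹⁶)⁴ = u³⁰, (u¹⁶)⁵ = u¹², (u¹⁶)⁶ = u²⁸, (u¹⁶)⁷ = u¹⁰, (u¹⁶)⁸ = u²⁶, (u¹⁶)⁹ = u⁸, (u¹⁶)¹⁰ = u²⁴, (u¹⁶)¹¹ = u⁶, (u¹⁶)¹² = u²², (u¹⁶)¹³ = u⁴, (u¹⁶)¹⁴ = u²⁰, (u¹⁶)¹⁵ = u², (u¹⁶)¹⁶ = u¹⁸, (u¹⁶)¹⁷ = e.
The smallest positive k with (u¹⁶)ᵏ = e is 17, so |⟨u¹⁶⟩| = 17.

Answer: 17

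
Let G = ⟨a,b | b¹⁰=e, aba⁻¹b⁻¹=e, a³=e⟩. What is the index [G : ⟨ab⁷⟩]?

First find ord(ab⁷) by computing successive powers:
  (ab⁷)¹ = ab⁷, (ab⁷)² = a²b⁴, (ab⁷)³ = b, (ab⁷)⁴ = ab⁸, (ab⁷)⁵ = a²b⁵, (ab⁷)⁶ = b², (ab⁷)⁷ = ab⁹, (ab⁷)⁸ = a²b⁶, (ab⁷)⁹ = b³, (ab⁷)¹⁰ = a, (ab⁷)¹¹ = a²b⁷, (ab⁷)¹² = b⁴, (ab⁷)¹³ = ab, (ab⁷)¹⁴ = a²b⁸, (ab⁷)¹⁵ = b⁵, (ab⁷)¹⁶ = ab², (ab⁷)¹⁷ = a²b⁹, (ab⁷)¹⁸ = b⁶, (ab⁷)¹⁹ = ab³, (ab⁷)²⁰ = a², (ab⁷)²¹ = b⁷, (ab⁷)²² = ab⁴, (ab⁷)²³ = a²b, (ab⁷)²⁴ = b⁸, (ab⁷)²⁵ = ab⁵, (ab⁷)²⁶ = a²b², (ab⁷)²⁷ = b⁹, (ab⁷)²⁸ = ab⁶, (ab⁷)²⁹ = a²b³, (ab⁷)³⁰ = e.
So |⟨ab⁷⟩| = ord(ab⁷) = 30. With |G| = 30, by Lagrange [G : ⟨ab⁷⟩] = 30/30 = 1.

Answer: 1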